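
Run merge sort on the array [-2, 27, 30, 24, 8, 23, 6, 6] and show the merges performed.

Divide and conquer:
  Merge [-2] + [27] -> [-2, 27]
  Merge [30] + [24] -> [24, 30]
  Merge [-2, 27] + [24, 30] -> [-2, 24, 27, 30]
  Merge [8] + [23] -> [8, 23]
  Merge [6] + [6] -> [6, 6]
  Merge [8, 23] + [6, 6] -> [6, 6, 8, 23]
  Merge [-2, 24, 27, 30] + [6, 6, 8, 23] -> [-2, 6, 6, 8, 23, 24, 27, 30]


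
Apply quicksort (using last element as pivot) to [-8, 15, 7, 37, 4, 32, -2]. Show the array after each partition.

Partition 1: pivot=-2 at index 1 -> [-8, -2, 7, 37, 4, 32, 15]
Partition 2: pivot=15 at index 4 -> [-8, -2, 7, 4, 15, 32, 37]
Partition 3: pivot=4 at index 2 -> [-8, -2, 4, 7, 15, 32, 37]
Partition 4: pivot=37 at index 6 -> [-8, -2, 4, 7, 15, 32, 37]


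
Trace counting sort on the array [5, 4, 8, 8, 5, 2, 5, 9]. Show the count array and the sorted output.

Count array: [0, 0, 1, 0, 1, 3, 0, 0, 2, 1]
(count[i] = number of elements equal to i)
Cumulative count: [0, 0, 1, 1, 2, 5, 5, 5, 7, 8]
Sorted: [2, 4, 5, 5, 5, 8, 8, 9]


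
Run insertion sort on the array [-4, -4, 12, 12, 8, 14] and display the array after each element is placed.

First element -4 is already 'sorted'
Insert -4: shifted 0 elements -> [-4, -4, 12, 12, 8, 14]
Insert 12: shifted 0 elements -> [-4, -4, 12, 12, 8, 14]
Insert 12: shifted 0 elements -> [-4, -4, 12, 12, 8, 14]
Insert 8: shifted 2 elements -> [-4, -4, 8, 12, 12, 14]
Insert 14: shifted 0 elements -> [-4, -4, 8, 12, 12, 14]


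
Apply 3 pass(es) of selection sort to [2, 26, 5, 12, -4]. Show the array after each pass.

Pass 1: Select minimum -4 at index 4, swap -> [-4, 26, 5, 12, 2]
Pass 2: Select minimum 2 at index 4, swap -> [-4, 2, 5, 12, 26]
Pass 3: Select minimum 5 at index 2, swap -> [-4, 2, 5, 12, 26]


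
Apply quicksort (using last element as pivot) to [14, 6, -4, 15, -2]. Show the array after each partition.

Partition 1: pivot=-2 at index 1 -> [-4, -2, 14, 15, 6]
Partition 2: pivot=6 at index 2 -> [-4, -2, 6, 15, 14]
Partition 3: pivot=14 at index 3 -> [-4, -2, 6, 14, 15]


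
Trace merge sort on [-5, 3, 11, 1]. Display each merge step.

Divide and conquer:
  Merge [-5] + [3] -> [-5, 3]
  Merge [11] + [1] -> [1, 11]
  Merge [-5, 3] + [1, 11] -> [-5, 1, 3, 11]


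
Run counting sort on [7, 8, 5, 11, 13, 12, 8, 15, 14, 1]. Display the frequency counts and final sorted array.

Count array: [0, 1, 0, 0, 0, 1, 0, 1, 2, 0, 0, 1, 1, 1, 1, 1]
(count[i] = number of elements equal to i)
Cumulative count: [0, 1, 1, 1, 1, 2, 2, 3, 5, 5, 5, 6, 7, 8, 9, 10]
Sorted: [1, 5, 7, 8, 8, 11, 12, 13, 14, 15]


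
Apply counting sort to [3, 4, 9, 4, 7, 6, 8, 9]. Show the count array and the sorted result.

Count array: [0, 0, 0, 1, 2, 0, 1, 1, 1, 2]
(count[i] = number of elements equal to i)
Cumulative count: [0, 0, 0, 1, 3, 3, 4, 5, 6, 8]
Sorted: [3, 4, 4, 6, 7, 8, 9, 9]


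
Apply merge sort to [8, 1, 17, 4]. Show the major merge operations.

Divide and conquer:
  Merge [8] + [1] -> [1, 8]
  Merge [17] + [4] -> [4, 17]
  Merge [1, 8] + [4, 17] -> [1, 4, 8, 17]


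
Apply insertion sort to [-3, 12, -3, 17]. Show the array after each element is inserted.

First element -3 is already 'sorted'
Insert 12: shifted 0 elements -> [-3, 12, -3, 17]
Insert -3: shifted 1 elements -> [-3, -3, 12, 17]
Insert 17: shifted 0 elements -> [-3, -3, 12, 17]


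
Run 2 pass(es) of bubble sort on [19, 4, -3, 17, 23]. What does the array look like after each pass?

After pass 1: [4, -3, 17, 19, 23] (3 swaps)
After pass 2: [-3, 4, 17, 19, 23] (1 swaps)
Total swaps: 4


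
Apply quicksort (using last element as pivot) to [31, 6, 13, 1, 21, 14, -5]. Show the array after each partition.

Partition 1: pivot=-5 at index 0 -> [-5, 6, 13, 1, 21, 14, 31]
Partition 2: pivot=31 at index 6 -> [-5, 6, 13, 1, 21, 14, 31]
Partition 3: pivot=14 at index 4 -> [-5, 6, 13, 1, 14, 21, 31]
Partition 4: pivot=1 at index 1 -> [-5, 1, 13, 6, 14, 21, 31]
Partition 5: pivot=6 at index 2 -> [-5, 1, 6, 13, 14, 21, 31]


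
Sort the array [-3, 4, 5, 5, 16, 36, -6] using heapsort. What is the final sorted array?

Build heap: [36, 16, 5, 5, 4, -3, -6]
Extract 36: [16, 5, 5, -6, 4, -3, 36]
Extract 16: [5, 4, 5, -6, -3, 16, 36]
Extract 5: [5, 4, -3, -6, 5, 16, 36]
Extract 5: [4, -6, -3, 5, 5, 16, 36]
Extract 4: [-3, -6, 4, 5, 5, 16, 36]
Extract -3: [-6, -3, 4, 5, 5, 16, 36]


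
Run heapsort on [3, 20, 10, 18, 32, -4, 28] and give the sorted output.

Build heap: [32, 20, 28, 18, 3, -4, 10]
Extract 32: [28, 20, 10, 18, 3, -4, 32]
Extract 28: [20, 18, 10, -4, 3, 28, 32]
Extract 20: [18, 3, 10, -4, 20, 28, 32]
Extract 18: [10, 3, -4, 18, 20, 28, 32]
Extract 10: [3, -4, 10, 18, 20, 28, 32]
Extract 3: [-4, 3, 10, 18, 20, 28, 32]


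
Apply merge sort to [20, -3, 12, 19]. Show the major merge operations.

Divide and conquer:
  Merge [20] + [-3] -> [-3, 20]
  Merge [12] + [19] -> [12, 19]
  Merge [-3, 20] + [12, 19] -> [-3, 12, 19, 20]


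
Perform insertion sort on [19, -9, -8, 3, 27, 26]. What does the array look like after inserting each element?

First element 19 is already 'sorted'
Insert -9: shifted 1 elements -> [-9, 19, -8, 3, 27, 26]
Insert -8: shifted 1 elements -> [-9, -8, 19, 3, 27, 26]
Insert 3: shifted 1 elements -> [-9, -8, 3, 19, 27, 26]
Insert 27: shifted 0 elements -> [-9, -8, 3, 19, 27, 26]
Insert 26: shifted 1 elements -> [-9, -8, 3, 19, 26, 27]


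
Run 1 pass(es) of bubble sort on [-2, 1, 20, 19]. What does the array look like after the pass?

After pass 1: [-2, 1, 19, 20] (1 swaps)
Total swaps: 1


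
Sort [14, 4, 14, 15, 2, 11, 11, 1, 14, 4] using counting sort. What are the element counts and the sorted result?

Count array: [0, 1, 1, 0, 2, 0, 0, 0, 0, 0, 0, 2, 0, 0, 3, 1]
(count[i] = number of elements equal to i)
Cumulative count: [0, 1, 2, 2, 4, 4, 4, 4, 4, 4, 4, 6, 6, 6, 9, 10]
Sorted: [1, 2, 4, 4, 11, 11, 14, 14, 14, 15]


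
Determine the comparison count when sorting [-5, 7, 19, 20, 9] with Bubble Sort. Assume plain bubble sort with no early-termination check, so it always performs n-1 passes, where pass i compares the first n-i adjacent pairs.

Pass 1: compare adjacent pairs (0,1)..(3,4) = 4 comparison(s), 1 swap(s) -> [-5, 7, 19, 9, 20]
Pass 2: compare adjacent pairs (0,1)..(2,3) = 3 comparison(s), 1 swap(s) -> [-5, 7, 9, 19, 20]
Pass 3: compare adjacent pairs (0,1)..(1,2) = 2 comparison(s), 0 swap(s) -> [-5, 7, 9, 19, 20]
Pass 4: compare adjacent pairs (0,1)..(0,1) = 1 comparison(s), 0 swap(s) -> [-5, 7, 9, 19, 20]
Total comparisons: 4 + 3 + 2 + 1 = 10


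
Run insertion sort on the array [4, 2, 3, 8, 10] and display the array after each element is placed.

First element 4 is already 'sorted'
Insert 2: shifted 1 elements -> [2, 4, 3, 8, 10]
Insert 3: shifted 1 elements -> [2, 3, 4, 8, 10]
Insert 8: shifted 0 elements -> [2, 3, 4, 8, 10]
Insert 10: shifted 0 elements -> [2, 3, 4, 8, 10]


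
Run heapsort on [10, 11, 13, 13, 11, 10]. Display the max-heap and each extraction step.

Build heap: [13, 11, 13, 10, 11, 10]
Extract 13: [13, 11, 10, 10, 11, 13]
Extract 13: [11, 11, 10, 10, 13, 13]
Extract 11: [11, 10, 10, 11, 13, 13]
Extract 11: [10, 10, 11, 11, 13, 13]
Extract 10: [10, 10, 11, 11, 13, 13]


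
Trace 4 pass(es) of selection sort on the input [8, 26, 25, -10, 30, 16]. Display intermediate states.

Pass 1: Select minimum -10 at index 3, swap -> [-10, 26, 25, 8, 30, 16]
Pass 2: Select minimum 8 at index 3, swap -> [-10, 8, 25, 26, 30, 16]
Pass 3: Select minimum 16 at index 5, swap -> [-10, 8, 16, 26, 30, 25]
Pass 4: Select minimum 25 at index 5, swap -> [-10, 8, 16, 25, 30, 26]


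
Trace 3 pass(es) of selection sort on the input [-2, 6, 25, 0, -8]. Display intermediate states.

Pass 1: Select minimum -8 at index 4, swap -> [-8, 6, 25, 0, -2]
Pass 2: Select minimum -2 at index 4, swap -> [-8, -2, 25, 0, 6]
Pass 3: Select minimum 0 at index 3, swap -> [-8, -2, 0, 25, 6]


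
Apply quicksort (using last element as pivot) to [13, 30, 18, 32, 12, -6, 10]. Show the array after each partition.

Partition 1: pivot=10 at index 1 -> [-6, 10, 18, 32, 12, 13, 30]
Partition 2: pivot=30 at index 5 -> [-6, 10, 18, 12, 13, 30, 32]
Partition 3: pivot=13 at index 3 -> [-6, 10, 12, 13, 18, 30, 32]


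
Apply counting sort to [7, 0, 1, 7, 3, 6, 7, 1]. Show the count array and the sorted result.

Count array: [1, 2, 0, 1, 0, 0, 1, 3]
(count[i] = number of elements equal to i)
Cumulative count: [1, 3, 3, 4, 4, 4, 5, 8]
Sorted: [0, 1, 1, 3, 6, 7, 7, 7]


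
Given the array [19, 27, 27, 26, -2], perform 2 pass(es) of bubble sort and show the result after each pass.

After pass 1: [19, 27, 26, -2, 27] (2 swaps)
After pass 2: [19, 26, -2, 27, 27] (2 swaps)
Total swaps: 4


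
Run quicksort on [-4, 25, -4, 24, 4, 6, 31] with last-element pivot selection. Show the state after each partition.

Partition 1: pivot=31 at index 6 -> [-4, 25, -4, 24, 4, 6, 31]
Partition 2: pivot=6 at index 3 -> [-4, -4, 4, 6, 25, 24, 31]
Partition 3: pivot=4 at index 2 -> [-4, -4, 4, 6, 25, 24, 31]
Partition 4: pivot=-4 at index 1 -> [-4, -4, 4, 6, 25, 24, 31]
Partition 5: pivot=24 at index 4 -> [-4, -4, 4, 6, 24, 25, 31]


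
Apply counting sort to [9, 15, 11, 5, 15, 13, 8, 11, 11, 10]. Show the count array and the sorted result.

Count array: [0, 0, 0, 0, 0, 1, 0, 0, 1, 1, 1, 3, 0, 1, 0, 2]
(count[i] = number of elements equal to i)
Cumulative count: [0, 0, 0, 0, 0, 1, 1, 1, 2, 3, 4, 7, 7, 8, 8, 10]
Sorted: [5, 8, 9, 10, 11, 11, 11, 13, 15, 15]


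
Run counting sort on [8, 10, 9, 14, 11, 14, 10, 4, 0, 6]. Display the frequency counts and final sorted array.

Count array: [1, 0, 0, 0, 1, 0, 1, 0, 1, 1, 2, 1, 0, 0, 2]
(count[i] = number of elements equal to i)
Cumulative count: [1, 1, 1, 1, 2, 2, 3, 3, 4, 5, 7, 8, 8, 8, 10]
Sorted: [0, 4, 6, 8, 9, 10, 10, 11, 14, 14]


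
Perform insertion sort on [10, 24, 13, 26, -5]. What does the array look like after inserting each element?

First element 10 is already 'sorted'
Insert 24: shifted 0 elements -> [10, 24, 13, 26, -5]
Insert 13: shifted 1 elements -> [10, 13, 24, 26, -5]
Insert 26: shifted 0 elements -> [10, 13, 24, 26, -5]
Insert -5: shifted 4 elements -> [-5, 10, 13, 24, 26]


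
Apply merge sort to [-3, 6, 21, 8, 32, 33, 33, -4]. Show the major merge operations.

Divide and conquer:
  Merge [-3] + [6] -> [-3, 6]
  Merge [21] + [8] -> [8, 21]
  Merge [-3, 6] + [8, 21] -> [-3, 6, 8, 21]
  Merge [32] + [33] -> [32, 33]
  Merge [33] + [-4] -> [-4, 33]
  Merge [32, 33] + [-4, 33] -> [-4, 32, 33, 33]
  Merge [-3, 6, 8, 21] + [-4, 32, 33, 33] -> [-4, -3, 6, 8, 21, 32, 33, 33]


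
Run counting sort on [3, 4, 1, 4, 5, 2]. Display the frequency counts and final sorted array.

Count array: [0, 1, 1, 1, 2, 1]
(count[i] = number of elements equal to i)
Cumulative count: [0, 1, 2, 3, 5, 6]
Sorted: [1, 2, 3, 4, 4, 5]


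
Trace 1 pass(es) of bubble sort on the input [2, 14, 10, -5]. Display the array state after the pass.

After pass 1: [2, 10, -5, 14] (2 swaps)
Total swaps: 2


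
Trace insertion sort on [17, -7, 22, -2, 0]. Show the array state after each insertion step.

First element 17 is already 'sorted'
Insert -7: shifted 1 elements -> [-7, 17, 22, -2, 0]
Insert 22: shifted 0 elements -> [-7, 17, 22, -2, 0]
Insert -2: shifted 2 elements -> [-7, -2, 17, 22, 0]
Insert 0: shifted 2 elements -> [-7, -2, 0, 17, 22]


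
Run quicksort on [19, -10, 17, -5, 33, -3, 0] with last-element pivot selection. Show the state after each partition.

Partition 1: pivot=0 at index 3 -> [-10, -5, -3, 0, 33, 17, 19]
Partition 2: pivot=-3 at index 2 -> [-10, -5, -3, 0, 33, 17, 19]
Partition 3: pivot=-5 at index 1 -> [-10, -5, -3, 0, 33, 17, 19]
Partition 4: pivot=19 at index 5 -> [-10, -5, -3, 0, 17, 19, 33]


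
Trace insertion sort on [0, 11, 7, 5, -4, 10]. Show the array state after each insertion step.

First element 0 is already 'sorted'
Insert 11: shifted 0 elements -> [0, 11, 7, 5, -4, 10]
Insert 7: shifted 1 elements -> [0, 7, 11, 5, -4, 10]
Insert 5: shifted 2 elements -> [0, 5, 7, 11, -4, 10]
Insert -4: shifted 4 elements -> [-4, 0, 5, 7, 11, 10]
Insert 10: shifted 1 elements -> [-4, 0, 5, 7, 10, 11]


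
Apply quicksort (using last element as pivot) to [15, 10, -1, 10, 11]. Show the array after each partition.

Partition 1: pivot=11 at index 3 -> [10, -1, 10, 11, 15]
Partition 2: pivot=10 at index 2 -> [10, -1, 10, 11, 15]
Partition 3: pivot=-1 at index 0 -> [-1, 10, 10, 11, 15]


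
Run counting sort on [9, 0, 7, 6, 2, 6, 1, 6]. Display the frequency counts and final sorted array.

Count array: [1, 1, 1, 0, 0, 0, 3, 1, 0, 1]
(count[i] = number of elements equal to i)
Cumulative count: [1, 2, 3, 3, 3, 3, 6, 7, 7, 8]
Sorted: [0, 1, 2, 6, 6, 6, 7, 9]


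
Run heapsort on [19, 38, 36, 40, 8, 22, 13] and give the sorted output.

Build heap: [40, 38, 36, 19, 8, 22, 13]
Extract 40: [38, 19, 36, 13, 8, 22, 40]
Extract 38: [36, 19, 22, 13, 8, 38, 40]
Extract 36: [22, 19, 8, 13, 36, 38, 40]
Extract 22: [19, 13, 8, 22, 36, 38, 40]
Extract 19: [13, 8, 19, 22, 36, 38, 40]
Extract 13: [8, 13, 19, 22, 36, 38, 40]


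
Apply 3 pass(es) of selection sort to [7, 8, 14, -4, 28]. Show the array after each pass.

Pass 1: Select minimum -4 at index 3, swap -> [-4, 8, 14, 7, 28]
Pass 2: Select minimum 7 at index 3, swap -> [-4, 7, 14, 8, 28]
Pass 3: Select minimum 8 at index 3, swap -> [-4, 7, 8, 14, 28]


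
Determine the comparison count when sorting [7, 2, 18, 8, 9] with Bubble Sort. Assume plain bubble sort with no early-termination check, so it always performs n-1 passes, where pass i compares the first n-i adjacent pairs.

Pass 1: compare adjacent pairs (0,1)..(3,4) = 4 comparison(s), 3 swap(s) -> [2, 7, 8, 9, 18]
Pass 2: compare adjacent pairs (0,1)..(2,3) = 3 comparison(s), 0 swap(s) -> [2, 7, 8, 9, 18]
Pass 3: compare adjacent pairs (0,1)..(1,2) = 2 comparison(s), 0 swap(s) -> [2, 7, 8, 9, 18]
Pass 4: compare adjacent pairs (0,1)..(0,1) = 1 comparison(s), 0 swap(s) -> [2, 7, 8, 9, 18]
Total comparisons: 4 + 3 + 2 + 1 = 10


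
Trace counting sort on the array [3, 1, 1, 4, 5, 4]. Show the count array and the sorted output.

Count array: [0, 2, 0, 1, 2, 1]
(count[i] = number of elements equal to i)
Cumulative count: [0, 2, 2, 3, 5, 6]
Sorted: [1, 1, 3, 4, 4, 5]


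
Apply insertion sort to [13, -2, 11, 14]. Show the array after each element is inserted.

First element 13 is already 'sorted'
Insert -2: shifted 1 elements -> [-2, 13, 11, 14]
Insert 11: shifted 1 elements -> [-2, 11, 13, 14]
Insert 14: shifted 0 elements -> [-2, 11, 13, 14]


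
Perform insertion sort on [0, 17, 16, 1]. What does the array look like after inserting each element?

First element 0 is already 'sorted'
Insert 17: shifted 0 elements -> [0, 17, 16, 1]
Insert 16: shifted 1 elements -> [0, 16, 17, 1]
Insert 1: shifted 2 elements -> [0, 1, 16, 17]


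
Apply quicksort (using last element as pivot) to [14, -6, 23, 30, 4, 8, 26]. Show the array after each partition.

Partition 1: pivot=26 at index 5 -> [14, -6, 23, 4, 8, 26, 30]
Partition 2: pivot=8 at index 2 -> [-6, 4, 8, 14, 23, 26, 30]
Partition 3: pivot=4 at index 1 -> [-6, 4, 8, 14, 23, 26, 30]
Partition 4: pivot=23 at index 4 -> [-6, 4, 8, 14, 23, 26, 30]


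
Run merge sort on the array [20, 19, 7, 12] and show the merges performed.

Divide and conquer:
  Merge [20] + [19] -> [19, 20]
  Merge [7] + [12] -> [7, 12]
  Merge [19, 20] + [7, 12] -> [7, 12, 19, 20]


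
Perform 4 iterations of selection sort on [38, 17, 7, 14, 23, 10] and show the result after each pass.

Pass 1: Select minimum 7 at index 2, swap -> [7, 17, 38, 14, 23, 10]
Pass 2: Select minimum 10 at index 5, swap -> [7, 10, 38, 14, 23, 17]
Pass 3: Select minimum 14 at index 3, swap -> [7, 10, 14, 38, 23, 17]
Pass 4: Select minimum 17 at index 5, swap -> [7, 10, 14, 17, 23, 38]


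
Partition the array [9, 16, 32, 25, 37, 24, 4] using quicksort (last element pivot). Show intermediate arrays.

Partition 1: pivot=4 at index 0 -> [4, 16, 32, 25, 37, 24, 9]
Partition 2: pivot=9 at index 1 -> [4, 9, 32, 25, 37, 24, 16]
Partition 3: pivot=16 at index 2 -> [4, 9, 16, 25, 37, 24, 32]
Partition 4: pivot=32 at index 5 -> [4, 9, 16, 25, 24, 32, 37]
Partition 5: pivot=24 at index 3 -> [4, 9, 16, 24, 25, 32, 37]


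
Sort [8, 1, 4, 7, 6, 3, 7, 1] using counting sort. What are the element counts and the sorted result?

Count array: [0, 2, 0, 1, 1, 0, 1, 2, 1]
(count[i] = number of elements equal to i)
Cumulative count: [0, 2, 2, 3, 4, 4, 5, 7, 8]
Sorted: [1, 1, 3, 4, 6, 7, 7, 8]


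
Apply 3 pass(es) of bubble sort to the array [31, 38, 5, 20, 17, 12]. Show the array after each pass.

After pass 1: [31, 5, 20, 17, 12, 38] (4 swaps)
After pass 2: [5, 20, 17, 12, 31, 38] (4 swaps)
After pass 3: [5, 17, 12, 20, 31, 38] (2 swaps)
Total swaps: 10


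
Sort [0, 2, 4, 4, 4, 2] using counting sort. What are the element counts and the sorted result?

Count array: [1, 0, 2, 0, 3]
(count[i] = number of elements equal to i)
Cumulative count: [1, 1, 3, 3, 6]
Sorted: [0, 2, 2, 4, 4, 4]


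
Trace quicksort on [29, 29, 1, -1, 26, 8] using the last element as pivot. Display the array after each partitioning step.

Partition 1: pivot=8 at index 2 -> [1, -1, 8, 29, 26, 29]
Partition 2: pivot=-1 at index 0 -> [-1, 1, 8, 29, 26, 29]
Partition 3: pivot=29 at index 5 -> [-1, 1, 8, 29, 26, 29]
Partition 4: pivot=26 at index 3 -> [-1, 1, 8, 26, 29, 29]


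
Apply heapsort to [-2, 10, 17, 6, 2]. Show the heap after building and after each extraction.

Build heap: [17, 10, -2, 6, 2]
Extract 17: [10, 6, -2, 2, 17]
Extract 10: [6, 2, -2, 10, 17]
Extract 6: [2, -2, 6, 10, 17]
Extract 2: [-2, 2, 6, 10, 17]


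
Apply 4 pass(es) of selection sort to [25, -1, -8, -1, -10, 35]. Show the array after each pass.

Pass 1: Select minimum -10 at index 4, swap -> [-10, -1, -8, -1, 25, 35]
Pass 2: Select minimum -8 at index 2, swap -> [-10, -8, -1, -1, 25, 35]
Pass 3: Select minimum -1 at index 2, swap -> [-10, -8, -1, -1, 25, 35]
Pass 4: Select minimum -1 at index 3, swap -> [-10, -8, -1, -1, 25, 35]


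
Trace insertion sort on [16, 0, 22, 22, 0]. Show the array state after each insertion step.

First element 16 is already 'sorted'
Insert 0: shifted 1 elements -> [0, 16, 22, 22, 0]
Insert 22: shifted 0 elements -> [0, 16, 22, 22, 0]
Insert 22: shifted 0 elements -> [0, 16, 22, 22, 0]
Insert 0: shifted 3 elements -> [0, 0, 16, 22, 22]


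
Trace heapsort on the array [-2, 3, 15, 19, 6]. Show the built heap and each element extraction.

Build heap: [19, 6, 15, 3, -2]
Extract 19: [15, 6, -2, 3, 19]
Extract 15: [6, 3, -2, 15, 19]
Extract 6: [3, -2, 6, 15, 19]
Extract 3: [-2, 3, 6, 15, 19]


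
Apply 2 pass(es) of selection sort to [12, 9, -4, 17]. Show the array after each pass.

Pass 1: Select minimum -4 at index 2, swap -> [-4, 9, 12, 17]
Pass 2: Select minimum 9 at index 1, swap -> [-4, 9, 12, 17]


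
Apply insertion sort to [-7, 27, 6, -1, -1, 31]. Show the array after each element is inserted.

First element -7 is already 'sorted'
Insert 27: shifted 0 elements -> [-7, 27, 6, -1, -1, 31]
Insert 6: shifted 1 elements -> [-7, 6, 27, -1, -1, 31]
Insert -1: shifted 2 elements -> [-7, -1, 6, 27, -1, 31]
Insert -1: shifted 2 elements -> [-7, -1, -1, 6, 27, 31]
Insert 31: shifted 0 elements -> [-7, -1, -1, 6, 27, 31]


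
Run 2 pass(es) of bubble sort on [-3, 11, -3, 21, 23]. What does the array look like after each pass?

After pass 1: [-3, -3, 11, 21, 23] (1 swaps)
After pass 2: [-3, -3, 11, 21, 23] (0 swaps)
Total swaps: 1


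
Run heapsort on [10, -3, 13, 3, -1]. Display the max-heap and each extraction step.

Build heap: [13, 3, 10, -3, -1]
Extract 13: [10, 3, -1, -3, 13]
Extract 10: [3, -3, -1, 10, 13]
Extract 3: [-1, -3, 3, 10, 13]
Extract -1: [-3, -1, 3, 10, 13]


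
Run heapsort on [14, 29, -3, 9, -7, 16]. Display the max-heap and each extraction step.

Build heap: [29, 14, 16, 9, -7, -3]
Extract 29: [16, 14, -3, 9, -7, 29]
Extract 16: [14, 9, -3, -7, 16, 29]
Extract 14: [9, -7, -3, 14, 16, 29]
Extract 9: [-3, -7, 9, 14, 16, 29]
Extract -3: [-7, -3, 9, 14, 16, 29]


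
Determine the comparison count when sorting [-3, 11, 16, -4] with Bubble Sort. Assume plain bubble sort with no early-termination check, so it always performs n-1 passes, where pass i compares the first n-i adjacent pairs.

Pass 1: compare adjacent pairs (0,1)..(2,3) = 3 comparison(s), 1 swap(s) -> [-3, 11, -4, 16]
Pass 2: compare adjacent pairs (0,1)..(1,2) = 2 comparison(s), 1 swap(s) -> [-3, -4, 11, 16]
Pass 3: compare adjacent pairs (0,1)..(0,1) = 1 comparison(s), 1 swap(s) -> [-4, -3, 11, 16]
Total comparisons: 3 + 2 + 1 = 6


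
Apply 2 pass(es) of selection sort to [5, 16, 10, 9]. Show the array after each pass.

Pass 1: Select minimum 5 at index 0, swap -> [5, 16, 10, 9]
Pass 2: Select minimum 9 at index 3, swap -> [5, 9, 10, 16]


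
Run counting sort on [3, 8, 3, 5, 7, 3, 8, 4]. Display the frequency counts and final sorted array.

Count array: [0, 0, 0, 3, 1, 1, 0, 1, 2]
(count[i] = number of elements equal to i)
Cumulative count: [0, 0, 0, 3, 4, 5, 5, 6, 8]
Sorted: [3, 3, 3, 4, 5, 7, 8, 8]


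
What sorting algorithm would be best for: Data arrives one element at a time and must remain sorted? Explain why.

Best choice: Insertion sort
Reason: Insertion sort naturally handles online/streaming input by inserting each new element into sorted position


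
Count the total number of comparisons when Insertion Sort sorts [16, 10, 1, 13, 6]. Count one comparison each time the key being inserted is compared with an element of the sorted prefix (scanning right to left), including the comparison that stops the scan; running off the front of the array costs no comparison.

Insert 10: 16 > 10 (shift), reached front = 1 comparison(s) -> [10, 16, 1, 13, 6]
Insert 1: 16 > 1 (shift), 10 > 1 (shift), reached front = 2 comparison(s) -> [1, 10, 16, 13, 6]
Insert 13: 16 > 13 (shift), 10 <= 13 (stop) = 2 comparison(s) -> [1, 10, 13, 16, 6]
Insert 6: 16 > 6 (shift), 13 > 6 (shift), 10 > 6 (shift), 1 <= 6 (stop) = 4 comparison(s) -> [1, 6, 10, 13, 16]
Total comparisons: 1 + 2 + 2 + 4 = 9


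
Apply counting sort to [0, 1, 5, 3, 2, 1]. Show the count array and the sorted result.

Count array: [1, 2, 1, 1, 0, 1]
(count[i] = number of elements equal to i)
Cumulative count: [1, 3, 4, 5, 5, 6]
Sorted: [0, 1, 1, 2, 3, 5]


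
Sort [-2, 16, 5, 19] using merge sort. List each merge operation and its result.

Divide and conquer:
  Merge [-2] + [16] -> [-2, 16]
  Merge [5] + [19] -> [5, 19]
  Merge [-2, 16] + [5, 19] -> [-2, 5, 16, 19]


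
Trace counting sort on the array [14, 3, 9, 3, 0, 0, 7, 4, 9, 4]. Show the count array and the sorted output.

Count array: [2, 0, 0, 2, 2, 0, 0, 1, 0, 2, 0, 0, 0, 0, 1]
(count[i] = number of elements equal to i)
Cumulative count: [2, 2, 2, 4, 6, 6, 6, 7, 7, 9, 9, 9, 9, 9, 10]
Sorted: [0, 0, 3, 3, 4, 4, 7, 9, 9, 14]


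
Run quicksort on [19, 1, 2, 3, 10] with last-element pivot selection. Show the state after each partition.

Partition 1: pivot=10 at index 3 -> [1, 2, 3, 10, 19]
Partition 2: pivot=3 at index 2 -> [1, 2, 3, 10, 19]
Partition 3: pivot=2 at index 1 -> [1, 2, 3, 10, 19]


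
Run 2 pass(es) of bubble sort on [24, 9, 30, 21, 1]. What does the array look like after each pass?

After pass 1: [9, 24, 21, 1, 30] (3 swaps)
After pass 2: [9, 21, 1, 24, 30] (2 swaps)
Total swaps: 5


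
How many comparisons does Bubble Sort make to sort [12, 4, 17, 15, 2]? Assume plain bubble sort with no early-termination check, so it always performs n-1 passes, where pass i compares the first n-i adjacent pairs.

Pass 1: compare adjacent pairs (0,1)..(3,4) = 4 comparison(s), 3 swap(s) -> [4, 12, 15, 2, 17]
Pass 2: compare adjacent pairs (0,1)..(2,3) = 3 comparison(s), 1 swap(s) -> [4, 12, 2, 15, 17]
Pass 3: compare adjacent pairs (0,1)..(1,2) = 2 comparison(s), 1 swap(s) -> [4, 2, 12, 15, 17]
Pass 4: compare adjacent pairs (0,1)..(0,1) = 1 comparison(s), 1 swap(s) -> [2, 4, 12, 15, 17]
Total comparisons: 4 + 3 + 2 + 1 = 10


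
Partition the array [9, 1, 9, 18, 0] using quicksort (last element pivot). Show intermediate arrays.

Partition 1: pivot=0 at index 0 -> [0, 1, 9, 18, 9]
Partition 2: pivot=9 at index 3 -> [0, 1, 9, 9, 18]
Partition 3: pivot=9 at index 2 -> [0, 1, 9, 9, 18]


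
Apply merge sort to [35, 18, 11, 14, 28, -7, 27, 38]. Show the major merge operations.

Divide and conquer:
  Merge [35] + [18] -> [18, 35]
  Merge [11] + [14] -> [11, 14]
  Merge [18, 35] + [11, 14] -> [11, 14, 18, 35]
  Merge [28] + [-7] -> [-7, 28]
  Merge [27] + [38] -> [27, 38]
  Merge [-7, 28] + [27, 38] -> [-7, 27, 28, 38]
  Merge [11, 14, 18, 35] + [-7, 27, 28, 38] -> [-7, 11, 14, 18, 27, 28, 35, 38]


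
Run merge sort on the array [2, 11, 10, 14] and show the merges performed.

Divide and conquer:
  Merge [2] + [11] -> [2, 11]
  Merge [10] + [14] -> [10, 14]
  Merge [2, 11] + [10, 14] -> [2, 10, 11, 14]


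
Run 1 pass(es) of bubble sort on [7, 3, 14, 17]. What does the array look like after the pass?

After pass 1: [3, 7, 14, 17] (1 swaps)
Total swaps: 1


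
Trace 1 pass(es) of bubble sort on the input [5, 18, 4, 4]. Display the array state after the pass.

After pass 1: [5, 4, 4, 18] (2 swaps)
Total swaps: 2


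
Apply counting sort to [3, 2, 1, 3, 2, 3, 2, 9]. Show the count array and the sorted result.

Count array: [0, 1, 3, 3, 0, 0, 0, 0, 0, 1]
(count[i] = number of elements equal to i)
Cumulative count: [0, 1, 4, 7, 7, 7, 7, 7, 7, 8]
Sorted: [1, 2, 2, 2, 3, 3, 3, 9]


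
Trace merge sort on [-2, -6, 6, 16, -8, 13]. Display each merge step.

Divide and conquer:
  Merge [-6] + [6] -> [-6, 6]
  Merge [-2] + [-6, 6] -> [-6, -2, 6]
  Merge [-8] + [13] -> [-8, 13]
  Merge [16] + [-8, 13] -> [-8, 13, 16]
  Merge [-6, -2, 6] + [-8, 13, 16] -> [-8, -6, -2, 6, 13, 16]


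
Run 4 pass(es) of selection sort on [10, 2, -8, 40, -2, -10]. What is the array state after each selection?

Pass 1: Select minimum -10 at index 5, swap -> [-10, 2, -8, 40, -2, 10]
Pass 2: Select minimum -8 at index 2, swap -> [-10, -8, 2, 40, -2, 10]
Pass 3: Select minimum -2 at index 4, swap -> [-10, -8, -2, 40, 2, 10]
Pass 4: Select minimum 2 at index 4, swap -> [-10, -8, -2, 2, 40, 10]


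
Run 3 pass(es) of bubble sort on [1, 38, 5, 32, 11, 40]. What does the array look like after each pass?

After pass 1: [1, 5, 32, 11, 38, 40] (3 swaps)
After pass 2: [1, 5, 11, 32, 38, 40] (1 swaps)
After pass 3: [1, 5, 11, 32, 38, 40] (0 swaps)
Total swaps: 4


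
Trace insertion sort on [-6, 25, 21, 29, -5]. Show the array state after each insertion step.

First element -6 is already 'sorted'
Insert 25: shifted 0 elements -> [-6, 25, 21, 29, -5]
Insert 21: shifted 1 elements -> [-6, 21, 25, 29, -5]
Insert 29: shifted 0 elements -> [-6, 21, 25, 29, -5]
Insert -5: shifted 3 elements -> [-6, -5, 21, 25, 29]


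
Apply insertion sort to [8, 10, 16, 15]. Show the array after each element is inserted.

First element 8 is already 'sorted'
Insert 10: shifted 0 elements -> [8, 10, 16, 15]
Insert 16: shifted 0 elements -> [8, 10, 16, 15]
Insert 15: shifted 1 elements -> [8, 10, 15, 16]


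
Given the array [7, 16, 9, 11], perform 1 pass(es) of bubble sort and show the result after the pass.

After pass 1: [7, 9, 11, 16] (2 swaps)
Total swaps: 2


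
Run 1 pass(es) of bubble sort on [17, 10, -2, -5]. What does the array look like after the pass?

After pass 1: [10, -2, -5, 17] (3 swaps)
Total swaps: 3


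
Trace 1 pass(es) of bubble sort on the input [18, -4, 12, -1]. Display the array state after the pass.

After pass 1: [-4, 12, -1, 18] (3 swaps)
Total swaps: 3


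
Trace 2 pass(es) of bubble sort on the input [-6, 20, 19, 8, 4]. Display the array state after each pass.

After pass 1: [-6, 19, 8, 4, 20] (3 swaps)
After pass 2: [-6, 8, 4, 19, 20] (2 swaps)
Total swaps: 5


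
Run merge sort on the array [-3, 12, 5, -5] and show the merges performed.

Divide and conquer:
  Merge [-3] + [12] -> [-3, 12]
  Merge [5] + [-5] -> [-5, 5]
  Merge [-3, 12] + [-5, 5] -> [-5, -3, 5, 12]


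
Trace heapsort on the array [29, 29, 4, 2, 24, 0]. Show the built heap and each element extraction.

Build heap: [29, 29, 4, 2, 24, 0]
Extract 29: [29, 24, 4, 2, 0, 29]
Extract 29: [24, 2, 4, 0, 29, 29]
Extract 24: [4, 2, 0, 24, 29, 29]
Extract 4: [2, 0, 4, 24, 29, 29]
Extract 2: [0, 2, 4, 24, 29, 29]


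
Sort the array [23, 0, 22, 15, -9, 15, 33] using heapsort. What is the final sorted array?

Build heap: [33, 15, 23, 0, -9, 15, 22]
Extract 33: [23, 15, 22, 0, -9, 15, 33]
Extract 23: [22, 15, 15, 0, -9, 23, 33]
Extract 22: [15, 0, 15, -9, 22, 23, 33]
Extract 15: [15, 0, -9, 15, 22, 23, 33]
Extract 15: [0, -9, 15, 15, 22, 23, 33]
Extract 0: [-9, 0, 15, 15, 22, 23, 33]


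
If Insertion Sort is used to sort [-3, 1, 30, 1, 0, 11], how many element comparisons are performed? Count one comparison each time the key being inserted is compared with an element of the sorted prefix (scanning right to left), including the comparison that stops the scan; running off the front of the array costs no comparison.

Insert 1: -3 <= 1 (stop) = 1 comparison(s) -> [-3, 1, 30, 1, 0, 11]
Insert 30: 1 <= 30 (stop) = 1 comparison(s) -> [-3, 1, 30, 1, 0, 11]
Insert 1: 30 > 1 (shift), 1 <= 1 (stop) = 2 comparison(s) -> [-3, 1, 1, 30, 0, 11]
Insert 0: 30 > 0 (shift), 1 > 0 (shift), 1 > 0 (shift), -3 <= 0 (stop) = 4 comparison(s) -> [-3, 0, 1, 1, 30, 11]
Insert 11: 30 > 11 (shift), 1 <= 11 (stop) = 2 comparison(s) -> [-3, 0, 1, 1, 11, 30]
Total comparisons: 1 + 1 + 2 + 4 + 2 = 10


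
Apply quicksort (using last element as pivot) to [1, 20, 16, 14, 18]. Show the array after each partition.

Partition 1: pivot=18 at index 3 -> [1, 16, 14, 18, 20]
Partition 2: pivot=14 at index 1 -> [1, 14, 16, 18, 20]


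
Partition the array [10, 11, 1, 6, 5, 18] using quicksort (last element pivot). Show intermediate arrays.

Partition 1: pivot=18 at index 5 -> [10, 11, 1, 6, 5, 18]
Partition 2: pivot=5 at index 1 -> [1, 5, 10, 6, 11, 18]
Partition 3: pivot=11 at index 4 -> [1, 5, 10, 6, 11, 18]
Partition 4: pivot=6 at index 2 -> [1, 5, 6, 10, 11, 18]


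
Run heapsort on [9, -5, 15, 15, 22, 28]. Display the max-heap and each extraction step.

Build heap: [28, 22, 15, 15, -5, 9]
Extract 28: [22, 15, 15, 9, -5, 28]
Extract 22: [15, 9, 15, -5, 22, 28]
Extract 15: [15, 9, -5, 15, 22, 28]
Extract 15: [9, -5, 15, 15, 22, 28]
Extract 9: [-5, 9, 15, 15, 22, 28]


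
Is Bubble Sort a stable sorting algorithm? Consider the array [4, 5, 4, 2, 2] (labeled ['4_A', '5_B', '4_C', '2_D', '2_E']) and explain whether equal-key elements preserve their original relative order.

Trace Bubble Sort on the labeled array (the key is the number; the letter only tracks identity):
  After pass 1: [4_A, 4_C, 2_D, 2_E, 5_B]
  After pass 2: [4_A, 2_D, 2_E, 4_C, 5_B]
  After pass 3: [2_D, 2_E, 4_A, 4_C, 5_B]
  After pass 4: [2_D, 2_E, 4_A, 4_C, 5_B] (no swaps, done)
Final order: [2_D, 2_E, 4_A, 4_C, 5_B]
Equal keys:
  value 2: originally 2_D, 2_E; after sorting 2_D, 2_E -> order preserved
  value 4: originally 4_A, 4_C; after sorting 4_A, 4_C -> order preserved
All equal keys kept their original relative order. Bubble Sort is stable: it only swaps adjacent elements when the left one is strictly greater, so equal keys never move past each other.
Answer: Stable


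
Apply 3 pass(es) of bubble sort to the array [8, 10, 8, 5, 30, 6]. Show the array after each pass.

After pass 1: [8, 8, 5, 10, 6, 30] (3 swaps)
After pass 2: [8, 5, 8, 6, 10, 30] (2 swaps)
After pass 3: [5, 8, 6, 8, 10, 30] (2 swaps)
Total swaps: 7


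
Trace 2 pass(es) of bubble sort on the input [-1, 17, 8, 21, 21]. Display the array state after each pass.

After pass 1: [-1, 8, 17, 21, 21] (1 swaps)
After pass 2: [-1, 8, 17, 21, 21] (0 swaps)
Total swaps: 1


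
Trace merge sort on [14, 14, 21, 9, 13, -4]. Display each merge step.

Divide and conquer:
  Merge [14] + [21] -> [14, 21]
  Merge [14] + [14, 21] -> [14, 14, 21]
  Merge [13] + [-4] -> [-4, 13]
  Merge [9] + [-4, 13] -> [-4, 9, 13]
  Merge [14, 14, 21] + [-4, 9, 13] -> [-4, 9, 13, 14, 14, 21]


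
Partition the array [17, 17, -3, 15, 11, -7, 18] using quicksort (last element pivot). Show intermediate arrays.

Partition 1: pivot=18 at index 6 -> [17, 17, -3, 15, 11, -7, 18]
Partition 2: pivot=-7 at index 0 -> [-7, 17, -3, 15, 11, 17, 18]
Partition 3: pivot=17 at index 5 -> [-7, 17, -3, 15, 11, 17, 18]
Partition 4: pivot=11 at index 2 -> [-7, -3, 11, 15, 17, 17, 18]
Partition 5: pivot=17 at index 4 -> [-7, -3, 11, 15, 17, 17, 18]


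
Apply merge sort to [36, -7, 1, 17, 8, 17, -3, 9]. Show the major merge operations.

Divide and conquer:
  Merge [36] + [-7] -> [-7, 36]
  Merge [1] + [17] -> [1, 17]
  Merge [-7, 36] + [1, 17] -> [-7, 1, 17, 36]
  Merge [8] + [17] -> [8, 17]
  Merge [-3] + [9] -> [-3, 9]
  Merge [8, 17] + [-3, 9] -> [-3, 8, 9, 17]
  Merge [-7, 1, 17, 36] + [-3, 8, 9, 17] -> [-7, -3, 1, 8, 9, 17, 17, 36]


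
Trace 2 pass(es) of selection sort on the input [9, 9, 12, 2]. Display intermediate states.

Pass 1: Select minimum 2 at index 3, swap -> [2, 9, 12, 9]
Pass 2: Select minimum 9 at index 1, swap -> [2, 9, 12, 9]


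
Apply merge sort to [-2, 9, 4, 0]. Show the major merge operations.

Divide and conquer:
  Merge [-2] + [9] -> [-2, 9]
  Merge [4] + [0] -> [0, 4]
  Merge [-2, 9] + [0, 4] -> [-2, 0, 4, 9]


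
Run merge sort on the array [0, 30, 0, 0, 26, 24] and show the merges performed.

Divide and conquer:
  Merge [30] + [0] -> [0, 30]
  Merge [0] + [0, 30] -> [0, 0, 30]
  Merge [26] + [24] -> [24, 26]
  Merge [0] + [24, 26] -> [0, 24, 26]
  Merge [0, 0, 30] + [0, 24, 26] -> [0, 0, 0, 24, 26, 30]


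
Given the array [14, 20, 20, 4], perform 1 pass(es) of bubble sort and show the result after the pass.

After pass 1: [14, 20, 4, 20] (1 swaps)
Total swaps: 1


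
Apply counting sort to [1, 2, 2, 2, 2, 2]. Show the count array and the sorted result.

Count array: [0, 1, 5]
(count[i] = number of elements equal to i)
Cumulative count: [0, 1, 6]
Sorted: [1, 2, 2, 2, 2, 2]


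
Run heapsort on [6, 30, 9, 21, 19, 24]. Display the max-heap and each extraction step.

Build heap: [30, 21, 24, 6, 19, 9]
Extract 30: [24, 21, 9, 6, 19, 30]
Extract 24: [21, 19, 9, 6, 24, 30]
Extract 21: [19, 6, 9, 21, 24, 30]
Extract 19: [9, 6, 19, 21, 24, 30]
Extract 9: [6, 9, 19, 21, 24, 30]


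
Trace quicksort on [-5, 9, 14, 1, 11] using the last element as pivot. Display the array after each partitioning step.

Partition 1: pivot=11 at index 3 -> [-5, 9, 1, 11, 14]
Partition 2: pivot=1 at index 1 -> [-5, 1, 9, 11, 14]


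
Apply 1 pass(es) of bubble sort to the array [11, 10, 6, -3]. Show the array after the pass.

After pass 1: [10, 6, -3, 11] (3 swaps)
Total swaps: 3


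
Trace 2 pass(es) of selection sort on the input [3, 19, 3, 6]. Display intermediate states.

Pass 1: Select minimum 3 at index 0, swap -> [3, 19, 3, 6]
Pass 2: Select minimum 3 at index 2, swap -> [3, 3, 19, 6]


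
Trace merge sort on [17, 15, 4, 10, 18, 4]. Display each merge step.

Divide and conquer:
  Merge [15] + [4] -> [4, 15]
  Merge [17] + [4, 15] -> [4, 15, 17]
  Merge [18] + [4] -> [4, 18]
  Merge [10] + [4, 18] -> [4, 10, 18]
  Merge [4, 15, 17] + [4, 10, 18] -> [4, 4, 10, 15, 17, 18]


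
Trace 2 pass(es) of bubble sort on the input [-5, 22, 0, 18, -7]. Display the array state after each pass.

After pass 1: [-5, 0, 18, -7, 22] (3 swaps)
After pass 2: [-5, 0, -7, 18, 22] (1 swaps)
Total swaps: 4


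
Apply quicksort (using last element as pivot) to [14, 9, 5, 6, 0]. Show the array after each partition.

Partition 1: pivot=0 at index 0 -> [0, 9, 5, 6, 14]
Partition 2: pivot=14 at index 4 -> [0, 9, 5, 6, 14]
Partition 3: pivot=6 at index 2 -> [0, 5, 6, 9, 14]


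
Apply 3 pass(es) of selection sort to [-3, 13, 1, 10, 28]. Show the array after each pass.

Pass 1: Select minimum -3 at index 0, swap -> [-3, 13, 1, 10, 28]
Pass 2: Select minimum 1 at index 2, swap -> [-3, 1, 13, 10, 28]
Pass 3: Select minimum 10 at index 3, swap -> [-3, 1, 10, 13, 28]


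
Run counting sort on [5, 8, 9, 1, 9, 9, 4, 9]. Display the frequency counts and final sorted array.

Count array: [0, 1, 0, 0, 1, 1, 0, 0, 1, 4]
(count[i] = number of elements equal to i)
Cumulative count: [0, 1, 1, 1, 2, 3, 3, 3, 4, 8]
Sorted: [1, 4, 5, 8, 9, 9, 9, 9]


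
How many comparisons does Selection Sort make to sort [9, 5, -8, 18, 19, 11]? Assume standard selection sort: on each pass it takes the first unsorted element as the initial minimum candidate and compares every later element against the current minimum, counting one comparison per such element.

Pass 1: scan indices 1..5 for the minimum = 5 comparison(s); min is -8, place at index 0 -> [-8, 5, 9, 18, 19, 11]
Pass 2: scan indices 2..5 for the minimum = 4 comparison(s); min is 5, place at index 1 -> [-8, 5, 9, 18, 19, 11]
Pass 3: scan indices 3..5 for the minimum = 3 comparison(s); min is 9, place at index 2 -> [-8, 5, 9, 18, 19, 11]
Pass 4: scan indices 4..5 for the minimum = 2 comparison(s); min is 11, place at index 3 -> [-8, 5, 9, 11, 19, 18]
Pass 5: scan indices 5..5 for the minimum = 1 comparison(s); min is 18, place at index 4 -> [-8, 5, 9, 11, 18, 19]
Selection sort always scans the whole unsorted suffix, so the count is (n-1) + (n-2) + ... + 1 = n(n-1)/2 = 6*5/2 = 15 regardless of the input order.
Total comparisons: 5 + 4 + 3 + 2 + 1 = 15


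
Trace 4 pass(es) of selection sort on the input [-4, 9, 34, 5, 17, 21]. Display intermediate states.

Pass 1: Select minimum -4 at index 0, swap -> [-4, 9, 34, 5, 17, 21]
Pass 2: Select minimum 5 at index 3, swap -> [-4, 5, 34, 9, 17, 21]
Pass 3: Select minimum 9 at index 3, swap -> [-4, 5, 9, 34, 17, 21]
Pass 4: Select minimum 17 at index 4, swap -> [-4, 5, 9, 17, 34, 21]


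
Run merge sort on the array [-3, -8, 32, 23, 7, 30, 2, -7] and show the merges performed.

Divide and conquer:
  Merge [-3] + [-8] -> [-8, -3]
  Merge [32] + [23] -> [23, 32]
  Merge [-8, -3] + [23, 32] -> [-8, -3, 23, 32]
  Merge [7] + [30] -> [7, 30]
  Merge [2] + [-7] -> [-7, 2]
  Merge [7, 30] + [-7, 2] -> [-7, 2, 7, 30]
  Merge [-8, -3, 23, 32] + [-7, 2, 7, 30] -> [-8, -7, -3, 2, 7, 23, 30, 32]


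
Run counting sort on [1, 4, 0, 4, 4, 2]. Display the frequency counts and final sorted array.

Count array: [1, 1, 1, 0, 3]
(count[i] = number of elements equal to i)
Cumulative count: [1, 2, 3, 3, 6]
Sorted: [0, 1, 2, 4, 4, 4]


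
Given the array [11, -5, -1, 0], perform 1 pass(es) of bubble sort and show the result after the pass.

After pass 1: [-5, -1, 0, 11] (3 swaps)
Total swaps: 3


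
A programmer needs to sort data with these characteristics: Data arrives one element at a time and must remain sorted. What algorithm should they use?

Best choice: Insertion sort
Reason: Insertion sort naturally handles online/streaming input by inserting each new element into sorted position


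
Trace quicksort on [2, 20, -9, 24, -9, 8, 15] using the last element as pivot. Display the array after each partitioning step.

Partition 1: pivot=15 at index 4 -> [2, -9, -9, 8, 15, 24, 20]
Partition 2: pivot=8 at index 3 -> [2, -9, -9, 8, 15, 24, 20]
Partition 3: pivot=-9 at index 1 -> [-9, -9, 2, 8, 15, 24, 20]
Partition 4: pivot=20 at index 5 -> [-9, -9, 2, 8, 15, 20, 24]


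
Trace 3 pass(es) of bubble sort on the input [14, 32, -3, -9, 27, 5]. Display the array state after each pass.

After pass 1: [14, -3, -9, 27, 5, 32] (4 swaps)
After pass 2: [-3, -9, 14, 5, 27, 32] (3 swaps)
After pass 3: [-9, -3, 5, 14, 27, 32] (2 swaps)
Total swaps: 9


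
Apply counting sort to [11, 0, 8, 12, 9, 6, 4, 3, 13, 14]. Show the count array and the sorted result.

Count array: [1, 0, 0, 1, 1, 0, 1, 0, 1, 1, 0, 1, 1, 1, 1]
(count[i] = number of elements equal to i)
Cumulative count: [1, 1, 1, 2, 3, 3, 4, 4, 5, 6, 6, 7, 8, 9, 10]
Sorted: [0, 3, 4, 6, 8, 9, 11, 12, 13, 14]
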